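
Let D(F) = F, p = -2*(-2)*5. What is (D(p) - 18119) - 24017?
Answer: -42116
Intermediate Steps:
p = 20 (p = 4*5 = 20)
(D(p) - 18119) - 24017 = (20 - 18119) - 24017 = -18099 - 24017 = -42116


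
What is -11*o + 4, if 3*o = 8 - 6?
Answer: -10/3 ≈ -3.3333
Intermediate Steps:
o = 2/3 (o = (8 - 6)/3 = (1/3)*2 = 2/3 ≈ 0.66667)
-11*o + 4 = -11*2/3 + 4 = -22/3 + 4 = -10/3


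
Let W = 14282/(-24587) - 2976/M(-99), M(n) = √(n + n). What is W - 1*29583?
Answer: -727371503/24587 + 496*I*√22/11 ≈ -29584.0 + 211.5*I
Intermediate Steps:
M(n) = √2*√n (M(n) = √(2*n) = √2*√n)
W = -14282/24587 + 496*I*√22/11 (W = 14282/(-24587) - 2976*(-I*√22/66) = 14282*(-1/24587) - 2976*(-I*√22/66) = -14282/24587 - 2976*(-I*√22/66) = -14282/24587 - (-496)*I*√22/11 = -14282/24587 + 496*I*√22/11 ≈ -0.58088 + 211.5*I)
W - 1*29583 = (-14282/24587 + 496*I*√22/11) - 1*29583 = (-14282/24587 + 496*I*√22/11) - 29583 = -727371503/24587 + 496*I*√22/11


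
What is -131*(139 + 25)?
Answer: -21484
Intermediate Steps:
-131*(139 + 25) = -131*164 = -21484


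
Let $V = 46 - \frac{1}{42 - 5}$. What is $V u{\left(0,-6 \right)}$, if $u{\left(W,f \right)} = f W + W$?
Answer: $0$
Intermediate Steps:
$V = \frac{1701}{37}$ ($V = 46 - \frac{1}{37} = \frac{1701}{37} \approx 45.973$)
$u{\left(W,f \right)} = W + W f$ ($u{\left(W,f \right)} = W f + W = W + W f$)
$V u{\left(0,-6 \right)} = \frac{1701 \cdot 0 \left(1 - 6\right)}{37} = \frac{1701 \cdot 0 \left(-5\right)}{37} = \frac{1701}{37} \cdot 0 = 0$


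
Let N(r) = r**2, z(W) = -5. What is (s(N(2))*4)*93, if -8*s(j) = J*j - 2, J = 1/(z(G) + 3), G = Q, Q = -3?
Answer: 186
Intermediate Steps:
G = -3
J = -1/2 (J = 1/(-5 + 3) = 1/(-2) = -1/2 ≈ -0.50000)
s(j) = 1/4 + j/16 (s(j) = -(-j/2 - 2)/8 = -(-2 - j/2)/8 = 1/4 + j/16)
(s(N(2))*4)*93 = ((1/4 + (1/16)*2**2)*4)*93 = ((1/4 + (1/16)*4)*4)*93 = ((1/4 + 1/4)*4)*93 = ((1/2)*4)*93 = 2*93 = 186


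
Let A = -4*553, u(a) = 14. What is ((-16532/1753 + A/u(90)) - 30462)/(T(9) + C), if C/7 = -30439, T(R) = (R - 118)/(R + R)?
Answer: 966481056/6723496519 ≈ 0.14375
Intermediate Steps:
T(R) = (-118 + R)/(2*R) (T(R) = (-118 + R)/((2*R)) = (-118 + R)*(1/(2*R)) = (-118 + R)/(2*R))
A = -2212
C = -213073 (C = 7*(-30439) = -213073)
((-16532/1753 + A/u(90)) - 30462)/(T(9) + C) = ((-16532/1753 - 2212/14) - 30462)/((1/2)*(-118 + 9)/9 - 213073) = ((-16532*1/1753 - 2212*1/14) - 30462)/((1/2)*(1/9)*(-109) - 213073) = ((-16532/1753 - 158) - 30462)/(-109/18 - 213073) = (-293506/1753 - 30462)/(-3835423/18) = -53693392/1753*(-18/3835423) = 966481056/6723496519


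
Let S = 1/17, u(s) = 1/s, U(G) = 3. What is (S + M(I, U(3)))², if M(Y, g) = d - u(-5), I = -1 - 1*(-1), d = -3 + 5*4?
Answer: 2152089/7225 ≈ 297.87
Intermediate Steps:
d = 17 (d = -3 + 20 = 17)
S = 1/17 ≈ 0.058824
I = 0 (I = -1 + 1 = 0)
M(Y, g) = 86/5 (M(Y, g) = 17 - 1/(-5) = 17 - 1*(-⅕) = 17 + ⅕ = 86/5)
(S + M(I, U(3)))² = (1/17 + 86/5)² = (1467/85)² = 2152089/7225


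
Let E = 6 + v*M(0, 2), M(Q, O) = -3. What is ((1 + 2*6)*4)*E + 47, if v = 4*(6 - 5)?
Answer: -265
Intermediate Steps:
v = 4 (v = 4*1 = 4)
E = -6 (E = 6 + 4*(-3) = 6 - 12 = -6)
((1 + 2*6)*4)*E + 47 = ((1 + 2*6)*4)*(-6) + 47 = ((1 + 12)*4)*(-6) + 47 = (13*4)*(-6) + 47 = 52*(-6) + 47 = -312 + 47 = -265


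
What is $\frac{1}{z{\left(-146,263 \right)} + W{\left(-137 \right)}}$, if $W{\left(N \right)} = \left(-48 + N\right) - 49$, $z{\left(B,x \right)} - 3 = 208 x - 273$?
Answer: $\frac{1}{54200} \approx 1.845 \cdot 10^{-5}$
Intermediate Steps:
$z{\left(B,x \right)} = -270 + 208 x$ ($z{\left(B,x \right)} = 3 + \left(208 x - 273\right) = 3 + \left(-273 + 208 x\right) = -270 + 208 x$)
$W{\left(N \right)} = -97 + N$
$\frac{1}{z{\left(-146,263 \right)} + W{\left(-137 \right)}} = \frac{1}{\left(-270 + 208 \cdot 263\right) - 234} = \frac{1}{\left(-270 + 54704\right) - 234} = \frac{1}{54434 - 234} = \frac{1}{54200}$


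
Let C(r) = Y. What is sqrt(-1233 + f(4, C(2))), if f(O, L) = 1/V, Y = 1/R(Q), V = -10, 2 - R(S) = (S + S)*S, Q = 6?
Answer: I*sqrt(123310)/10 ≈ 35.116*I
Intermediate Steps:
R(S) = 2 - 2*S**2 (R(S) = 2 - (S + S)*S = 2 - 2*S*S = 2 - 2*S**2)
Y = -1/70 (Y = 1/(2 - 2*6**2) = 1/(2 - 2*36) = 1/(2 - 72) = 1/(-70) = -1/70 ≈ -0.014286)
C(r) = -1/70
f(O, L) = -1/10 (f(O, L) = 1/(-10) = -1/10)
sqrt(-1233 + f(4, C(2))) = sqrt(-1233 - 1/10) = sqrt(-12331/10) = I*sqrt(123310)/10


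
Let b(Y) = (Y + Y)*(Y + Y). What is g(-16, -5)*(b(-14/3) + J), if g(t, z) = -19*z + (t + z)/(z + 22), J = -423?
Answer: -4818662/153 ≈ -31495.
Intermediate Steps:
b(Y) = 4*Y² (b(Y) = (2*Y)*(2*Y) = 4*Y²)
g(t, z) = -19*z + (t + z)/(22 + z)
g(-16, -5)*(b(-14/3) + J) = ((-16 - 417*(-5) - 19*(-5)²)/(22 - 5))*(4*(-14/3)² - 423) = ((-16 + 2085 - 19*25)/17)*(4*(-14*⅓)² - 423) = ((-16 + 2085 - 475)/17)*(4*(-14/3)² - 423) = ((1/17)*1594)*(4*(196/9) - 423) = 1594*(784/9 - 423)/17 = (1594/17)*(-3023/9) = -4818662/153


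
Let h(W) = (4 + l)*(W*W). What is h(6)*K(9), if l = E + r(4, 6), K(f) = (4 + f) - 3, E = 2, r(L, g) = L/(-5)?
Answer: 1872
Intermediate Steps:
r(L, g) = -L/5 (r(L, g) = L*(-⅕) = -L/5)
K(f) = 1 + f
l = 6/5 (l = 2 - ⅕*4 = 2 - ⅘ = 6/5 ≈ 1.2000)
h(W) = 26*W²/5 (h(W) = (4 + 6/5)*(W*W) = 26*W²/5)
h(6)*K(9) = ((26/5)*6²)*(1 + 9) = ((26/5)*36)*10 = (936/5)*10 = 1872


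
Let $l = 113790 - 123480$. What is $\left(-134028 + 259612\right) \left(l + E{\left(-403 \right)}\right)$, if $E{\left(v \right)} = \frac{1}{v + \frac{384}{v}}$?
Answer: $- \frac{198104310935632}{162793} \approx -1.2169 \cdot 10^{9}$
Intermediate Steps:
$l = -9690$ ($l = 113790 - 123480 = -9690$)
$\left(-134028 + 259612\right) \left(l + E{\left(-403 \right)}\right) = \left(-134028 + 259612\right) \left(-9690 - \frac{403}{384 + \left(-403\right)^{2}}\right) = 125584 \left(-9690 - \frac{403}{384 + 162409}\right) = 125584 \left(-9690 - \frac{403}{162793}\right) = 125584 \left(- \frac{1577464573}{162793}\right) = - \frac{198104310935632}{162793}$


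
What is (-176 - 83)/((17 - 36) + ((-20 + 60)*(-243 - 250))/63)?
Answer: 16317/20917 ≈ 0.78008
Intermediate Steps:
(-176 - 83)/((17 - 36) + ((-20 + 60)*(-243 - 250))/63) = -259/(-19 + (40*(-493))*(1/63)) = -259/(-19 - 19720*1/63) = -259/(-19 - 19720/63) = -259/(-20917/63) = -259*(-63/20917) = 16317/20917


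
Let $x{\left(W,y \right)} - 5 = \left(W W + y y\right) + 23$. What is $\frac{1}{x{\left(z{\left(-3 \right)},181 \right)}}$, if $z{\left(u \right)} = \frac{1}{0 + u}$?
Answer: $\frac{9}{295102} \approx 3.0498 \cdot 10^{-5}$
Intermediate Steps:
$z{\left(u \right)} = \frac{1}{u}$
$x{\left(W,y \right)} = 28 + W^{2} + y^{2}$ ($x{\left(W,y \right)} = 5 + \left(\left(W W + y y\right) + 23\right) = 5 + \left(\left(W^{2} + y^{2}\right) + 23\right) = 5 + \left(23 + W^{2} + y^{2}\right) = 28 + W^{2} + y^{2}$)
$\frac{1}{x{\left(z{\left(-3 \right)},181 \right)}} = \frac{1}{28 + \left(\frac{1}{-3}\right)^{2} + 181^{2}} = \frac{1}{28 + \left(- \frac{1}{3}\right)^{2} + 32761} = \frac{1}{28 + \frac{1}{9} + 32761} = \frac{1}{\frac{295102}{9}} = \frac{9}{295102}$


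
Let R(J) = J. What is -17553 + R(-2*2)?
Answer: -17557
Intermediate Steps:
-17553 + R(-2*2) = -17553 - 2*2 = -17553 - 4 = -17557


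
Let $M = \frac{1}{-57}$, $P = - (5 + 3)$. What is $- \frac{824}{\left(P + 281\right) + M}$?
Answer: $- \frac{5871}{1945} \approx -3.0185$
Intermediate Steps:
$P = -8$ ($P = \left(-1\right) 8 = -8$)
$M = - \frac{1}{57} \approx -0.017544$
$- \frac{824}{\left(P + 281\right) + M} = - \frac{824}{\left(-8 + 281\right) - \frac{1}{57}} = - \frac{824}{273 - \frac{1}{57}} = - \frac{824}{\frac{15560}{57}} = \left(-824\right) \frac{57}{15560} = - \frac{5871}{1945}$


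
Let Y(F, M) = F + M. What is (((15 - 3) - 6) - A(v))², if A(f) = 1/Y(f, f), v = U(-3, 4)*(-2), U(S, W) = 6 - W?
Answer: 2401/64 ≈ 37.516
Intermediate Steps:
v = -4 (v = (6 - 1*4)*(-2) = (6 - 4)*(-2) = 2*(-2) = -4)
A(f) = 1/(2*f) (A(f) = 1/(f + f) = 1/(2*f))
(((15 - 3) - 6) - A(v))² = (((15 - 3) - 6) - 1/(2*(-4)))² = ((12 - 6) - (-1)/(2*4))² = (6 - 1*(-⅛))² = (6 + ⅛)² = (49/8)² = 2401/64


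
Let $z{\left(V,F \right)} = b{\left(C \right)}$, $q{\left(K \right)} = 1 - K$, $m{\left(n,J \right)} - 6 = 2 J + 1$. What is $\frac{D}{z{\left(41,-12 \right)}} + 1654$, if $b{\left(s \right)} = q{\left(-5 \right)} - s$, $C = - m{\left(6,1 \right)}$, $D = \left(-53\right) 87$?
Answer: $\frac{6733}{5} \approx 1346.6$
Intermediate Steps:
$m{\left(n,J \right)} = 7 + 2 J$ ($m{\left(n,J \right)} = 6 + \left(2 J + 1\right) = 6 + \left(1 + 2 J\right) = 7 + 2 J$)
$D = -4611$
$C = -9$ ($C = - (7 + 2 \cdot 1) = - (7 + 2) = \left(-1\right) 9 = -9$)
$b{\left(s \right)} = 6 - s$ ($b{\left(s \right)} = \left(1 - -5\right) - s = \left(1 + 5\right) - s = 6 - s$)
$z{\left(V,F \right)} = 15$ ($z{\left(V,F \right)} = 6 - -9 = 6 + 9 = 15$)
$\frac{D}{z{\left(41,-12 \right)}} + 1654 = - \frac{4611}{15} + 1654 = \left(-4611\right) \frac{1}{15} + 1654 = - \frac{1537}{5} + 1654 = \frac{6733}{5}$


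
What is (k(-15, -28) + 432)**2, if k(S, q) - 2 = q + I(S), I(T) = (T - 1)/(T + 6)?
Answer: 13468900/81 ≈ 1.6628e+5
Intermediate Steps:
I(T) = (-1 + T)/(6 + T)
k(S, q) = 2 + q + (-1 + S)/(6 + S) (k(S, q) = 2 + (q + (-1 + S)/(6 + S)) = 2 + q + (-1 + S)/(6 + S))
(k(-15, -28) + 432)**2 = ((-1 - 15 + (2 - 28)*(6 - 15))/(6 - 15) + 432)**2 = ((-1 - 15 - 26*(-9))/(-9) + 432)**2 = (-(-1 - 15 + 234)/9 + 432)**2 = (-1/9*218 + 432)**2 = (-218/9 + 432)**2 = (3670/9)**2 = 13468900/81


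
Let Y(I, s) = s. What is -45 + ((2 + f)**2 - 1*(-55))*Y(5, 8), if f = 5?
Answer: 787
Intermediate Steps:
-45 + ((2 + f)**2 - 1*(-55))*Y(5, 8) = -45 + ((2 + 5)**2 - 1*(-55))*8 = -45 + (7**2 + 55)*8 = -45 + (49 + 55)*8 = -45 + 104*8 = -45 + 832 = 787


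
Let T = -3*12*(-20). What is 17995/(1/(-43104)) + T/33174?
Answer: -1429534892600/1843 ≈ -7.7566e+8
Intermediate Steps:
T = 720 (T = -36*(-20) = 720)
17995/(1/(-43104)) + T/33174 = 17995/(1/(-43104)) + 720/33174 = 17995/(-1/43104) + 720*(1/33174) = 17995*(-43104) + 40/1843 = -775656480 + 40/1843 = -1429534892600/1843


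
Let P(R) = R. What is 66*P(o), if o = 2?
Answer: 132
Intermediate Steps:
66*P(o) = 66*2 = 132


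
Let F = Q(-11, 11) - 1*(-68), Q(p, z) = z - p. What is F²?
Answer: 8100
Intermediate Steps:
F = 90 (F = (11 - 1*(-11)) - 1*(-68) = (11 + 11) + 68 = 22 + 68 = 90)
F² = 90² = 8100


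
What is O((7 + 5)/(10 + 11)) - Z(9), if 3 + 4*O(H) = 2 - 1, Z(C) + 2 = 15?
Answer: -27/2 ≈ -13.500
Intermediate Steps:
Z(C) = 13 (Z(C) = -2 + 15 = 13)
O(H) = -½ (O(H) = -¾ + (2 - 1)/4 = -¾ + (¼)*1 = -¾ + ¼ = -½)
O((7 + 5)/(10 + 11)) - Z(9) = -½ - 1*13 = -½ - 13 = -27/2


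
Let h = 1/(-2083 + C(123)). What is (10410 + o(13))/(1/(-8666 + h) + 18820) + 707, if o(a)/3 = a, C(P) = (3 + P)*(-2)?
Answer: 269454560861134/380824786685 ≈ 707.55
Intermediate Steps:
C(P) = -6 - 2*P
o(a) = 3*a
h = -1/2335 (h = 1/(-2083 + (-6 - 2*123)) = 1/(-2083 + (-6 - 246)) = 1/(-2083 - 252) = 1/(-2335) = -1/2335 ≈ -0.00042827)
(10410 + o(13))/(1/(-8666 + h) + 18820) + 707 = (10410 + 3*13)/(1/(-8666 - 1/2335) + 18820) + 707 = (10410 + 39)/(1/(-20235111/2335) + 18820) + 707 = 10449/(-2335/20235111 + 18820) + 707 = 10449/(380824786685/20235111) + 707 = 10449*(20235111/380824786685) + 707 = 211436674839/380824786685 + 707 = 269454560861134/380824786685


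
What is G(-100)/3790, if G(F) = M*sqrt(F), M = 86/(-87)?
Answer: -86*I/32973 ≈ -0.0026082*I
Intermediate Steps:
M = -86/87 (M = 86*(-1/87) = -86/87 ≈ -0.98851)
G(F) = -86*sqrt(F)/87
G(-100)/3790 = -860*I/87/3790 = -860*I/87*(1/3790) = -86*I/32973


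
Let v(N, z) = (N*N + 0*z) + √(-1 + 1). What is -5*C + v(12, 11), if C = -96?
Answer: 624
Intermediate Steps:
v(N, z) = N² (v(N, z) = (N² + 0) + √0 = N² + 0 = N²)
-5*C + v(12, 11) = -5*(-96) + 12² = 480 + 144 = 624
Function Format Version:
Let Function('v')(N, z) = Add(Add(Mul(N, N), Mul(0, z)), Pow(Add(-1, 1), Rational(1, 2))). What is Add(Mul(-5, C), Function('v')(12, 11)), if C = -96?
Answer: 624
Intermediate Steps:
Function('v')(N, z) = Pow(N, 2) (Function('v')(N, z) = Add(Add(Pow(N, 2), 0), Pow(0, Rational(1, 2))) = Add(Pow(N, 2), 0) = Pow(N, 2))
Add(Mul(-5, C), Function('v')(12, 11)) = Add(Mul(-5, -96), Pow(12, 2)) = Add(480, 144) = 624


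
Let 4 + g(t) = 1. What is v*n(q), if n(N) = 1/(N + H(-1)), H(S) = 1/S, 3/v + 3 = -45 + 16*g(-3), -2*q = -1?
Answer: 1/16 ≈ 0.062500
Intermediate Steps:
q = ½ (q = -½*(-1) = ½ ≈ 0.50000)
g(t) = -3 (g(t) = -4 + 1 = -3)
v = -1/32 (v = 3/(-3 + (-45 + 16*(-3))) = 3/(-3 + (-45 - 48)) = 3/(-3 - 93) = 3/(-96) = 3*(-1/96) = -1/32 ≈ -0.031250)
n(N) = 1/(-1 + N) (n(N) = 1/(N + 1/(-1)) = 1/(N - 1) = 1/(-1 + N))
v*n(q) = -1/(32*(-1 + ½)) = -1/(32*(-½)) = -1/32*(-2) = 1/16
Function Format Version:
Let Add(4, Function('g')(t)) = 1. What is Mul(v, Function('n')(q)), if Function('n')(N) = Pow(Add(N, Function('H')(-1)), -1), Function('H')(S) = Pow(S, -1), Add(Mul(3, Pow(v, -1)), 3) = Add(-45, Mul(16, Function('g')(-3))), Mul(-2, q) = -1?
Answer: Rational(1, 16) ≈ 0.062500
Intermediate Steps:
q = Rational(1, 2) (q = Mul(Rational(-1, 2), -1) = Rational(1, 2) ≈ 0.50000)
Function('g')(t) = -3 (Function('g')(t) = Add(-4, 1) = -3)
v = Rational(-1, 32) (v = Mul(3, Pow(Add(-3, Add(-45, Mul(16, -3))), -1)) = Mul(3, Pow(Add(-3, Add(-45, -48)), -1)) = Mul(3, Pow(Add(-3, -93), -1)) = Mul(3, Pow(-96, -1)) = Mul(3, Rational(-1, 96)) = Rational(-1, 32) ≈ -0.031250)
Function('n')(N) = Pow(Add(-1, N), -1) (Function('n')(N) = Pow(Add(N, Pow(-1, -1)), -1) = Pow(Add(N, -1), -1) = Pow(Add(-1, N), -1))
Mul(v, Function('n')(q)) = Mul(Rational(-1, 32), Pow(Add(-1, Rational(1, 2)), -1)) = Mul(Rational(-1, 32), Pow(Rational(-1, 2), -1)) = Mul(Rational(-1, 32), -2) = Rational(1, 16)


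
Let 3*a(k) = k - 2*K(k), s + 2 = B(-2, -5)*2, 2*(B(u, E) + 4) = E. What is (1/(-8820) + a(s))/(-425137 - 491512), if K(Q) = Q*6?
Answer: -485099/8084844180 ≈ -6.0001e-5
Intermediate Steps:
B(u, E) = -4 + E/2
s = -15 (s = -2 + (-4 + (½)*(-5))*2 = -2 + (-4 - 5/2)*2 = -2 - 13/2*2 = -2 - 13 = -15)
K(Q) = 6*Q
a(k) = -11*k/3 (a(k) = (k - 12*k)/3 = (-11*k)/3 = -11*k/3)
(1/(-8820) + a(s))/(-425137 - 491512) = (1/(-8820) - 11/3*(-15))/(-425137 - 491512) = (-1/8820 + 55)/(-916649) = (485099/8820)*(-1/916649) = -485099/8084844180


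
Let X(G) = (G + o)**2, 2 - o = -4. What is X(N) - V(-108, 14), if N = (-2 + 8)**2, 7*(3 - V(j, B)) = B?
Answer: 1763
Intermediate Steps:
o = 6 (o = 2 - 1*(-4) = 2 + 4 = 6)
V(j, B) = 3 - B/7
N = 36 (N = 6**2 = 36)
X(G) = (6 + G)**2 (X(G) = (G + 6)**2 = (6 + G)**2)
X(N) - V(-108, 14) = (6 + 36)**2 - (3 - 1/7*14) = 42**2 - (3 - 2) = 1764 - 1*1 = 1764 - 1 = 1763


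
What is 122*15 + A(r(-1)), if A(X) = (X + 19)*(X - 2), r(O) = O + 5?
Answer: 1876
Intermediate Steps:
r(O) = 5 + O
A(X) = (-2 + X)*(19 + X) (A(X) = (19 + X)*(-2 + X) = (-2 + X)*(19 + X))
122*15 + A(r(-1)) = 122*15 + (-38 + (5 - 1)**2 + 17*(5 - 1)) = 1830 + (-38 + 4**2 + 17*4) = 1830 + (-38 + 16 + 68) = 1830 + 46 = 1876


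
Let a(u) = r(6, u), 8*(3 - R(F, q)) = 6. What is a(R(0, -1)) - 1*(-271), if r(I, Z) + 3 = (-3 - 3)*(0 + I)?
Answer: 232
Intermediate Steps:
R(F, q) = 9/4 (R(F, q) = 3 - ⅛*6 = 3 - ¾ = 9/4)
r(I, Z) = -3 - 6*I (r(I, Z) = -3 + (-3 - 3)*(0 + I) = -3 - 6*I)
a(u) = -39 (a(u) = -3 - 6*6 = -3 - 36 = -39)
a(R(0, -1)) - 1*(-271) = -39 - 1*(-271) = -39 + 271 = 232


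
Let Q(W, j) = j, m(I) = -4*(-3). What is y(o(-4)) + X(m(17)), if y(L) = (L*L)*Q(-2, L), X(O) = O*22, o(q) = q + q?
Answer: -248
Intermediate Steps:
m(I) = 12
o(q) = 2*q
X(O) = 22*O
y(L) = L³ (y(L) = (L*L)*L = L²*L = L³)
y(o(-4)) + X(m(17)) = (2*(-4))³ + 22*12 = (-8)³ + 264 = -512 + 264 = -248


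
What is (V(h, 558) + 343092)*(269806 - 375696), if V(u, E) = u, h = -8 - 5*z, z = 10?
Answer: -36323870260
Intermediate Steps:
h = -58 (h = -8 - 5*10 = -8 - 50 = -58)
(V(h, 558) + 343092)*(269806 - 375696) = (-58 + 343092)*(269806 - 375696) = 343034*(-105890) = -36323870260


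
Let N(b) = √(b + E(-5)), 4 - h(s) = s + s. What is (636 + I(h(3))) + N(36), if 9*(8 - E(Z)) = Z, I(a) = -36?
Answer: 600 + √401/3 ≈ 606.67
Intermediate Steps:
h(s) = 4 - 2*s (h(s) = 4 - (s + s) = 4 - 2*s)
E(Z) = 8 - Z/9
N(b) = √(77/9 + b) (N(b) = √(b + (8 - ⅑*(-5))) = √(b + (8 + 5/9)) = √(b + 77/9) = √(77/9 + b))
(636 + I(h(3))) + N(36) = (636 - 36) + √(77 + 9*36)/3 = 600 + √(77 + 324)/3 = 600 + √401/3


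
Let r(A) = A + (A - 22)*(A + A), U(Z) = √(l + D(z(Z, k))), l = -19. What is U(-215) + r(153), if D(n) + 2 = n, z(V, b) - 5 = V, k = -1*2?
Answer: 40239 + I*√231 ≈ 40239.0 + 15.199*I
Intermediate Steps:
k = -2
z(V, b) = 5 + V
D(n) = -2 + n
U(Z) = √(-16 + Z) (U(Z) = √(-19 + (-2 + (5 + Z))) = √(-19 + (3 + Z)) = √(-16 + Z))
r(A) = A + 2*A*(-22 + A) (r(A) = A + (-22 + A)*(2*A) = A + 2*A*(-22 + A))
U(-215) + r(153) = √(-16 - 215) + 153*(-43 + 2*153) = √(-231) + 153*(-43 + 306) = I*√231 + 153*263 = I*√231 + 40239 = 40239 + I*√231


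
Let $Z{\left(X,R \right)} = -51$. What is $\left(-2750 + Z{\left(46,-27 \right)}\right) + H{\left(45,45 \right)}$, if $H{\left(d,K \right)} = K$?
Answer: $-2756$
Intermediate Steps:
$\left(-2750 + Z{\left(46,-27 \right)}\right) + H{\left(45,45 \right)} = \left(-2750 - 51\right) + 45 = -2801 + 45 = -2756$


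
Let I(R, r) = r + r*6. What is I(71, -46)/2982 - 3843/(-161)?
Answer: 116408/4899 ≈ 23.762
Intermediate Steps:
I(R, r) = 7*r (I(R, r) = r + 6*r = 7*r)
I(71, -46)/2982 - 3843/(-161) = (7*(-46))/2982 - 3843/(-161) = -322*1/2982 - 3843*(-1/161) = -23/213 + 549/23 = 116408/4899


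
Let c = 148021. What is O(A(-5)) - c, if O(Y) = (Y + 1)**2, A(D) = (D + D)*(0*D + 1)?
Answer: -147940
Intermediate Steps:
A(D) = 2*D (A(D) = (2*D)*(0 + 1) = (2*D)*1 = 2*D)
O(Y) = (1 + Y)**2
O(A(-5)) - c = (1 + 2*(-5))**2 - 1*148021 = (1 - 10)**2 - 148021 = (-9)**2 - 148021 = 81 - 148021 = -147940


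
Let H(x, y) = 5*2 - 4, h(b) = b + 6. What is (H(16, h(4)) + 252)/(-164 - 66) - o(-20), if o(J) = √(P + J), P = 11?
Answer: -129/115 - 3*I ≈ -1.1217 - 3.0*I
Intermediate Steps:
h(b) = 6 + b
H(x, y) = 6 (H(x, y) = 10 - 4 = 6)
o(J) = √(11 + J)
(H(16, h(4)) + 252)/(-164 - 66) - o(-20) = (6 + 252)/(-164 - 66) - √(11 - 20) = 258/(-230) - √(-9) = 258*(-1/230) - 3*I = -129/115 - 3*I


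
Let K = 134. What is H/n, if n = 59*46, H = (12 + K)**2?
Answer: 10658/1357 ≈ 7.8541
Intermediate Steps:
H = 21316 (H = (12 + 134)**2 = 146**2 = 21316)
n = 2714
H/n = 21316/2714 = 21316*(1/2714) = 10658/1357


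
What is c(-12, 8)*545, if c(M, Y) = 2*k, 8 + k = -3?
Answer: -11990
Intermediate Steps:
k = -11 (k = -8 - 3 = -11)
c(M, Y) = -22 (c(M, Y) = 2*(-11) = -22)
c(-12, 8)*545 = -22*545 = -11990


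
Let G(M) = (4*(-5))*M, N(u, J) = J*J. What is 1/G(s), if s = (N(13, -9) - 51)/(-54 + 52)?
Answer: 1/300 ≈ 0.0033333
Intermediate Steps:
N(u, J) = J²
s = -15 (s = ((-9)² - 51)/(-54 + 52) = (81 - 51)/(-2) = 30*(-½) = -15)
G(M) = -20*M
1/G(s) = 1/(-20*(-15)) = 1/300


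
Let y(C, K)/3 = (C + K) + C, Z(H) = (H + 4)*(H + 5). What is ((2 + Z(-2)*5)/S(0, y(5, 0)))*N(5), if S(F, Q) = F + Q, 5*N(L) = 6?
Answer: 32/25 ≈ 1.2800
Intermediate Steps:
N(L) = 6/5 (N(L) = (⅕)*6 = 6/5)
Z(H) = (4 + H)*(5 + H)
y(C, K) = 3*K + 6*C (y(C, K) = 3*((C + K) + C) = 3*(K + 2*C) = 3*K + 6*C)
((2 + Z(-2)*5)/S(0, y(5, 0)))*N(5) = ((2 + (20 + (-2)² + 9*(-2))*5)/(0 + (3*0 + 6*5)))*(6/5) = ((2 + (20 + 4 - 18)*5)/(0 + (0 + 30)))*(6/5) = ((2 + 6*5)/(0 + 30))*(6/5) = ((2 + 30)/30)*(6/5) = (32*(1/30))*(6/5) = (16/15)*(6/5) = 32/25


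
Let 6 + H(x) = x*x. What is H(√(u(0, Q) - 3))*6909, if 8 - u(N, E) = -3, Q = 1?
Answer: 13818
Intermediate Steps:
u(N, E) = 11 (u(N, E) = 8 - 1*(-3) = 8 + 3 = 11)
H(x) = -6 + x² (H(x) = -6 + x*x = -6 + x²)
H(√(u(0, Q) - 3))*6909 = (-6 + (√(11 - 3))²)*6909 = (-6 + (√8)²)*6909 = (-6 + (2*√2)²)*6909 = (-6 + 8)*6909 = 2*6909 = 13818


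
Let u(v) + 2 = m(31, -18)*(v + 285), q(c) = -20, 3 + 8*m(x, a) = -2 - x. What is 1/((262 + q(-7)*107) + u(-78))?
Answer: -2/5623 ≈ -0.00035568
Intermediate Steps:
m(x, a) = -5/8 - x/8 (m(x, a) = -3/8 + (-2 - x)/8 = -3/8 + (-¼ - x/8) = -5/8 - x/8)
u(v) = -2569/2 - 9*v/2 (u(v) = -2 + (-5/8 - ⅛*31)*(v + 285) = -2 + (-5/8 - 31/8)*(285 + v) = -2 - 9*(285 + v)/2 = -2 + (-2565/2 - 9*v/2) = -2569/2 - 9*v/2)
1/((262 + q(-7)*107) + u(-78)) = 1/((262 - 20*107) + (-2569/2 - 9/2*(-78))) = 1/((262 - 2140) + (-2569/2 + 351)) = 1/(-1878 - 1867/2) = 1/(-5623/2) = -2/5623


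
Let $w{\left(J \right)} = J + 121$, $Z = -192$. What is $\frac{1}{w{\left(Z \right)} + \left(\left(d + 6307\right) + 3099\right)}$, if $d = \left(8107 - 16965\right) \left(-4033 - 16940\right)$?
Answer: $\frac{1}{185788169} \approx 5.3825 \cdot 10^{-9}$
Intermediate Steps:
$d = 185778834$ ($d = \left(-8858\right) \left(-20973\right) = 185778834$)
$w{\left(J \right)} = 121 + J$
$\frac{1}{w{\left(Z \right)} + \left(\left(d + 6307\right) + 3099\right)} = \frac{1}{\left(121 - 192\right) + \left(\left(185778834 + 6307\right) + 3099\right)} = \frac{1}{-71 + \left(185785141 + 3099\right)} = \frac{1}{-71 + 185788240} = \frac{1}{185788169}$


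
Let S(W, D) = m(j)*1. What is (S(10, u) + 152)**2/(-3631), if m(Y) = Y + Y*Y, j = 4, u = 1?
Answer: -29584/3631 ≈ -8.1476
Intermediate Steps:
m(Y) = Y + Y**2
S(W, D) = 20 (S(W, D) = (4*(1 + 4))*1 = (4*5)*1 = 20*1 = 20)
(S(10, u) + 152)**2/(-3631) = (20 + 152)**2/(-3631) = 172**2*(-1/3631) = 29584*(-1/3631) = -29584/3631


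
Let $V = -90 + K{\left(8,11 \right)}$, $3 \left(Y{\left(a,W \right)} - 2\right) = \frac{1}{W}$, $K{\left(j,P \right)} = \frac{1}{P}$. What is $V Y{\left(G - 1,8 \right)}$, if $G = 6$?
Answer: $- \frac{48461}{264} \approx -183.56$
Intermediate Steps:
$Y{\left(a,W \right)} = 2 + \frac{1}{3 W}$
$V = - \frac{989}{11}$ ($V = -90 + \frac{1}{11} = - \frac{989}{11} \approx -89.909$)
$V Y{\left(G - 1,8 \right)} = - \frac{989 \left(2 + \frac{1}{3 \cdot 8}\right)}{11} = - \frac{989 \left(2 + \frac{1}{3} \cdot \frac{1}{8}\right)}{11} = - \frac{989 \left(2 + \frac{1}{24}\right)}{11} = \left(- \frac{989}{11}\right) \frac{49}{24} = - \frac{48461}{264}$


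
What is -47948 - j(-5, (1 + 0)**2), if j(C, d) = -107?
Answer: -47841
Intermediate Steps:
-47948 - j(-5, (1 + 0)**2) = -47948 - 1*(-107) = -47948 + 107 = -47841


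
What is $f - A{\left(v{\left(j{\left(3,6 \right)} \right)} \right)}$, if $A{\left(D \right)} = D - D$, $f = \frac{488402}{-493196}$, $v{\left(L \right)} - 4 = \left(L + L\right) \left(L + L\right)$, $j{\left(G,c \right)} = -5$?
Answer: $- \frac{244201}{246598} \approx -0.99028$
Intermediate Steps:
$v{\left(L \right)} = 4 + 4 L^{2}$ ($v{\left(L \right)} = 4 + \left(L + L\right) \left(L + L\right) = 4 + 2 L 2 L = 4 + 4 L^{2}$)
$f = - \frac{244201}{246598}$ ($f = 488402 \left(- \frac{1}{493196}\right) = - \frac{244201}{246598} \approx -0.99028$)
$A{\left(D \right)} = 0$
$f - A{\left(v{\left(j{\left(3,6 \right)} \right)} \right)} = - \frac{244201}{246598} - 0 = - \frac{244201}{246598} + 0 = - \frac{244201}{246598}$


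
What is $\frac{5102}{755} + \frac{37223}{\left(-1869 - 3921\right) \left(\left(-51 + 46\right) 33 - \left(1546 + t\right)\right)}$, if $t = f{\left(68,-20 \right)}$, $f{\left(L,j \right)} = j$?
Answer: $\frac{9996244829}{1478424390} \approx 6.7614$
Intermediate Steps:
$t = -20$
$\frac{5102}{755} + \frac{37223}{\left(-1869 - 3921\right) \left(\left(-51 + 46\right) 33 - \left(1546 + t\right)\right)} = \frac{5102}{755} + \frac{37223}{\left(-1869 - 3921\right) \left(\left(-51 + 46\right) 33 - 1526\right)} = 5102 \cdot \frac{1}{755} + \frac{37223}{\left(-5790\right) \left(\left(-5\right) 33 + \left(-1546 + 20\right)\right)} = \frac{5102}{755} + \frac{37223}{\left(-5790\right) \left(-165 - 1526\right)} = \frac{5102}{755} + \frac{37223}{\left(-5790\right) \left(-1691\right)} = \frac{5102}{755} + \frac{37223}{9790890} = \frac{9996244829}{1478424390}$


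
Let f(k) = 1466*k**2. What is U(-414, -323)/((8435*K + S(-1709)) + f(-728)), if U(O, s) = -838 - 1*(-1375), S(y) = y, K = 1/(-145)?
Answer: 15573/22531688528 ≈ 6.9116e-7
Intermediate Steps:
K = -1/145 ≈ -0.0068966
U(O, s) = 537 (U(O, s) = -838 + 1375 = 537)
U(-414, -323)/((8435*K + S(-1709)) + f(-728)) = 537/((8435*(-1/145) - 1709) + 1466*(-728)**2) = 537/((-1687/29 - 1709) + 1466*529984) = 537/(-51248/29 + 776956544) = 537/(22531688528/29) = 537*(29/22531688528) = 15573/22531688528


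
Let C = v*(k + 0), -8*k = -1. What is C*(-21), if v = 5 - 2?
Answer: -63/8 ≈ -7.8750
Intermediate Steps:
v = 3
k = 1/8 (k = -1/8*(-1) = 1/8 ≈ 0.12500)
C = 3/8 (C = 3*(1/8 + 0) = 3*(1/8) = 3/8 ≈ 0.37500)
C*(-21) = (3/8)*(-21) = -63/8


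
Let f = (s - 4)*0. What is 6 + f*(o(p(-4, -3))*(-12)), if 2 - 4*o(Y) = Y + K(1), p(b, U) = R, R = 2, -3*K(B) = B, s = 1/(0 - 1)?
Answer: 6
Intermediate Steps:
s = -1 (s = 1/(-1) = -1)
K(B) = -B/3
p(b, U) = 2
f = 0 (f = (-1 - 4)*0 = -5*0 = 0)
o(Y) = 7/12 - Y/4 (o(Y) = ½ - (Y - ⅓*1)/4 = ½ - (Y - ⅓)/4 = ½ - (-⅓ + Y)/4 = ½ + (1/12 - Y/4) = 7/12 - Y/4)
6 + f*(o(p(-4, -3))*(-12)) = 6 + 0*((7/12 - ¼*2)*(-12)) = 6 + 0*((7/12 - ½)*(-12)) = 6 + 0*((1/12)*(-12)) = 6 + 0*(-1) = 6 + 0 = 6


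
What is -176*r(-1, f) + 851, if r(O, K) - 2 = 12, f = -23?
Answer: -1613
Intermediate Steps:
r(O, K) = 14 (r(O, K) = 2 + 12 = 14)
-176*r(-1, f) + 851 = -176*14 + 851 = -2464 + 851 = -1613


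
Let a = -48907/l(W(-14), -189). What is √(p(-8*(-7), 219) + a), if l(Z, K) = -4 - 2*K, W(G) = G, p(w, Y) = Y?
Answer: √12341626/374 ≈ 9.3932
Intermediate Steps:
a = -48907/374 (a = -48907/(-4 - 2*(-189)) = -48907/(-4 + 378) = -48907/374 ≈ -130.77)
√(p(-8*(-7), 219) + a) = √(219 - 48907/374) = √(32999/374) = √12341626/374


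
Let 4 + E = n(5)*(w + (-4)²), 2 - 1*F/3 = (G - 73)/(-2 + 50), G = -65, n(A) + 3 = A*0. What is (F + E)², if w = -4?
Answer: 41209/64 ≈ 643.89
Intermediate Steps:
n(A) = -3 (n(A) = -3 + A*0 = -3 + 0 = -3)
F = 117/8 (F = 6 - 3*(-65 - 73)/(-2 + 50) = 6 - (-414)/48 = 6 - 3*(-23/8) = 6 + 69/8 = 117/8 ≈ 14.625)
E = -40 (E = -4 - 3*(-4 + (-4)²) = -4 - 3*(-4 + 16) = -4 - 3*12 = -4 - 36 = -40)
(F + E)² = (117/8 - 40)² = (-203/8)² = 41209/64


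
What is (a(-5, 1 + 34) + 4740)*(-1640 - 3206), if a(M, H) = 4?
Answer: -22989424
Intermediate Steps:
(a(-5, 1 + 34) + 4740)*(-1640 - 3206) = (4 + 4740)*(-1640 - 3206) = 4744*(-4846) = -22989424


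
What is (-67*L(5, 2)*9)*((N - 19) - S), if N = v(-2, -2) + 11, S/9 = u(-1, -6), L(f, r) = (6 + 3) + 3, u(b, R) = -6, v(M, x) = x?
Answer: -318384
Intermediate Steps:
L(f, r) = 12 (L(f, r) = 9 + 3 = 12)
S = -54 (S = 9*(-6) = -54)
N = 9 (N = -2 + 11 = 9)
(-67*L(5, 2)*9)*((N - 19) - S) = (-804*9)*((9 - 19) - 1*(-54)) = (-67*108)*(-10 + 54) = -7236*44 = -318384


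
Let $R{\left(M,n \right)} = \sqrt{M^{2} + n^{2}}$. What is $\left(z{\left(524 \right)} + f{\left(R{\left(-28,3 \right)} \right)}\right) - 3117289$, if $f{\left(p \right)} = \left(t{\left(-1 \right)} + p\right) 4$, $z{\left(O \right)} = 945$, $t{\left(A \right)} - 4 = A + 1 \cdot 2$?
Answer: $-3116324 + 4 \sqrt{793} \approx -3.1162 \cdot 10^{6}$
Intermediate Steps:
$t{\left(A \right)} = 6 + A$ ($t{\left(A \right)} = 4 + \left(A + 1 \cdot 2\right) = 4 + \left(A + 2\right) = 4 + \left(2 + A\right) = 6 + A$)
$f{\left(p \right)} = 20 + 4 p$ ($f{\left(p \right)} = \left(\left(6 - 1\right) + p\right) 4 = \left(5 + p\right) 4 = 20 + 4 p$)
$\left(z{\left(524 \right)} + f{\left(R{\left(-28,3 \right)} \right)}\right) - 3117289 = \left(945 + \left(20 + 4 \sqrt{\left(-28\right)^{2} + 3^{2}}\right)\right) - 3117289 = \left(945 + \left(20 + 4 \sqrt{784 + 9}\right)\right) - 3117289 = \left(945 + \left(20 + 4 \sqrt{793}\right)\right) - 3117289 = \left(965 + 4 \sqrt{793}\right) - 3117289 = -3116324 + 4 \sqrt{793}$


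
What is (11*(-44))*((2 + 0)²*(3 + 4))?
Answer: -13552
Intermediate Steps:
(11*(-44))*((2 + 0)²*(3 + 4)) = -484*2²*7 = -1936*7 = -484*28 = -13552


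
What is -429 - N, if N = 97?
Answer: -526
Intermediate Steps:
-429 - N = -429 - 1*97 = -429 - 97 = -526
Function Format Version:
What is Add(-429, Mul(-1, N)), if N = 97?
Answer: -526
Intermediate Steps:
Add(-429, Mul(-1, N)) = Add(-429, Mul(-1, 97)) = Add(-429, -97) = -526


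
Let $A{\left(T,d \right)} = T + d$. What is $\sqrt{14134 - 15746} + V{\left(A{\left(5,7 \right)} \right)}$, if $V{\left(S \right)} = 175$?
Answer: $175 + 2 i \sqrt{403} \approx 175.0 + 40.15 i$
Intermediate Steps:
$\sqrt{14134 - 15746} + V{\left(A{\left(5,7 \right)} \right)} = \sqrt{14134 - 15746} + 175 = \sqrt{-1612} + 175 = 2 i \sqrt{403} + 175 = 175 + 2 i \sqrt{403}$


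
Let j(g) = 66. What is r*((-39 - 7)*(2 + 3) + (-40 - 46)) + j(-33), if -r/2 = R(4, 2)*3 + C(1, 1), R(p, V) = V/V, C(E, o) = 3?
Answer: 3858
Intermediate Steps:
R(p, V) = 1
r = -12 (r = -2*(1*3 + 3) = -2*(3 + 3) = -2*6 = -12)
r*((-39 - 7)*(2 + 3) + (-40 - 46)) + j(-33) = -12*((-39 - 7)*(2 + 3) + (-40 - 46)) + 66 = -12*(-46*5 - 86) + 66 = -12*(-230 - 86) + 66 = -12*(-316) + 66 = 3792 + 66 = 3858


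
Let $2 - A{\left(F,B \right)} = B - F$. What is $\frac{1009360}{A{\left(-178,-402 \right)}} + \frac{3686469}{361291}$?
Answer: $\frac{182752912877}{40825883} \approx 4476.4$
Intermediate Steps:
$A{\left(F,B \right)} = 2 + F - B$ ($A{\left(F,B \right)} = 2 - \left(B - F\right) = 2 + F - B$)
$\frac{1009360}{A{\left(-178,-402 \right)}} + \frac{3686469}{361291} = \frac{1009360}{2 - 178 - -402} + \frac{3686469}{361291} = \frac{1009360}{2 - 178 + 402} + 3686469 \cdot \frac{1}{361291} = \frac{1009360}{226} + \frac{3686469}{361291} = 1009360 \cdot \frac{1}{226} + \frac{3686469}{361291} = \frac{504680}{113} + \frac{3686469}{361291} = \frac{182752912877}{40825883}$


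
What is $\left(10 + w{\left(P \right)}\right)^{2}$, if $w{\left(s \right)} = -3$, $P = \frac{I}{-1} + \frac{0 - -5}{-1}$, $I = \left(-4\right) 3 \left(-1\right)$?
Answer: $49$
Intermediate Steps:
$I = 12$ ($I = \left(-12\right) \left(-1\right) = 12$)
$P = -17$ ($P = \frac{12}{-1} + \frac{0 - -5}{-1} = 12 \left(-1\right) + \left(0 + 5\right) \left(-1\right) = -12 + 5 \left(-1\right) = -12 - 5 = -17$)
$\left(10 + w{\left(P \right)}\right)^{2} = \left(10 - 3\right)^{2} = 7^{2} = 49$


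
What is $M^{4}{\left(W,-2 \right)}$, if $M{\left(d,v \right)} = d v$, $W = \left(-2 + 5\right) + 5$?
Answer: $65536$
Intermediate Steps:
$W = 8$ ($W = 3 + 5 = 8$)
$M^{4}{\left(W,-2 \right)} = \left(8 \left(-2\right)\right)^{4} = \left(-16\right)^{4} = 65536$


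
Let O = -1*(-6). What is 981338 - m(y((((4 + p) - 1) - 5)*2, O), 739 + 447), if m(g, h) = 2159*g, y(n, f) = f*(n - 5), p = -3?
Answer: 1175648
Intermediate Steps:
O = 6
y(n, f) = f*(-5 + n)
981338 - m(y((((4 + p) - 1) - 5)*2, O), 739 + 447) = 981338 - 2159*6*(-5 + (((4 - 3) - 1) - 5)*2) = 981338 - 2159*6*(-5 + ((1 - 1) - 5)*2) = 981338 - 2159*6*(-5 + (0 - 5)*2) = 981338 - 2159*6*(-5 - 5*2) = 981338 - 2159*6*(-5 - 10) = 981338 - 2159*6*(-15) = 981338 - 2159*(-90) = 981338 - 1*(-194310) = 981338 + 194310 = 1175648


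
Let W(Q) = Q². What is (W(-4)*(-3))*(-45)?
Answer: 2160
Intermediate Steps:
(W(-4)*(-3))*(-45) = ((-4)²*(-3))*(-45) = (16*(-3))*(-45) = -48*(-45) = 2160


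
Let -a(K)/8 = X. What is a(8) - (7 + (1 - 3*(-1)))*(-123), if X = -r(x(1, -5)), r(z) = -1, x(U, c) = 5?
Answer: 1345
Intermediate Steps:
X = 1 (X = -1*(-1) = 1)
a(K) = -8 (a(K) = -8*1 = -8)
a(8) - (7 + (1 - 3*(-1)))*(-123) = -8 - (7 + (1 - 3*(-1)))*(-123) = -8 - (7 + (1 + 3))*(-123) = -8 - (7 + 4)*(-123) = -8 - 1*11*(-123) = -8 - 11*(-123) = -8 + 1353 = 1345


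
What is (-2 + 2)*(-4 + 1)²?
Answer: 0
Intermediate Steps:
(-2 + 2)*(-4 + 1)² = 0*(-3)² = 0*9 = 0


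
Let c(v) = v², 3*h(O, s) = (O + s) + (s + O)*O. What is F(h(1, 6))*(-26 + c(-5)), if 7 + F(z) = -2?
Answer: 9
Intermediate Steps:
h(O, s) = O/3 + s/3 + O*(O + s)/3 (h(O, s) = ((O + s) + (s + O)*O)/3 = ((O + s) + (O + s)*O)/3 = ((O + s) + O*(O + s))/3 = (O + s + O*(O + s))/3 = O/3 + s/3 + O*(O + s)/3)
F(z) = -9 (F(z) = -7 - 2 = -9)
F(h(1, 6))*(-26 + c(-5)) = -9*(-26 + (-5)²) = -9*(-26 + 25) = -9*(-1) = 9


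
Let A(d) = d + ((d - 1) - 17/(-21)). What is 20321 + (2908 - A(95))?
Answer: 483823/21 ≈ 23039.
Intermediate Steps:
A(d) = -4/21 + 2*d (A(d) = d + ((-1 + d) - 17*(-1/21)) = d + ((-1 + d) + 17/21) = d + (-4/21 + d) = -4/21 + 2*d)
20321 + (2908 - A(95)) = 20321 + (2908 - (-4/21 + 2*95)) = 20321 + (2908 - (-4/21 + 190)) = 20321 + (2908 - 1*3986/21) = 20321 + (2908 - 3986/21) = 20321 + 57082/21 = 483823/21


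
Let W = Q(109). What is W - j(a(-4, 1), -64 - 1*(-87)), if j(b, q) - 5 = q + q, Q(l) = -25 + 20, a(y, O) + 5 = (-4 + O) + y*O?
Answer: -56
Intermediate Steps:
a(y, O) = -9 + O + O*y (a(y, O) = -5 + ((-4 + O) + y*O) = -5 + ((-4 + O) + O*y) = -5 + (-4 + O + O*y) = -9 + O + O*y)
Q(l) = -5
W = -5
j(b, q) = 5 + 2*q (j(b, q) = 5 + (q + q) = 5 + 2*q)
W - j(a(-4, 1), -64 - 1*(-87)) = -5 - (5 + 2*(-64 - 1*(-87))) = -5 - (5 + 2*(-64 + 87)) = -5 - (5 + 2*23) = -5 - (5 + 46) = -5 - 1*51 = -5 - 51 = -56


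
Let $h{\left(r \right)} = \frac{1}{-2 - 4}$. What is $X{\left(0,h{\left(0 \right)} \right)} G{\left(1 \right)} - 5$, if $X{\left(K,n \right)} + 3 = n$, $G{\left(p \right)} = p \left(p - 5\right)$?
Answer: $\frac{23}{3} \approx 7.6667$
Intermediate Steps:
$h{\left(r \right)} = - \frac{1}{6}$ ($h{\left(r \right)} = \frac{1}{-6} = - \frac{1}{6}$)
$G{\left(p \right)} = p \left(-5 + p\right)$
$X{\left(K,n \right)} = -3 + n$
$X{\left(0,h{\left(0 \right)} \right)} G{\left(1 \right)} - 5 = \left(-3 - \frac{1}{6}\right) 1 \left(-5 + 1\right) - 5 = - \frac{19 \cdot 1 \left(-4\right)}{6} - 5 = \left(- \frac{19}{6}\right) \left(-4\right) - 5 = \frac{38}{3} - 5 = \frac{23}{3}$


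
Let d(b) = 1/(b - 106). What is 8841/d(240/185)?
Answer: -34250034/37 ≈ -9.2568e+5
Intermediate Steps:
d(b) = 1/(-106 + b)
8841/d(240/185) = 8841/(1/(-106 + 240/185)) = 8841/(1/(-106 + 240*(1/185))) = 8841/(1/(-106 + 48/37)) = 8841/(1/(-3874/37)) = 8841/(-37/3874) = 8841*(-3874/37) = -34250034/37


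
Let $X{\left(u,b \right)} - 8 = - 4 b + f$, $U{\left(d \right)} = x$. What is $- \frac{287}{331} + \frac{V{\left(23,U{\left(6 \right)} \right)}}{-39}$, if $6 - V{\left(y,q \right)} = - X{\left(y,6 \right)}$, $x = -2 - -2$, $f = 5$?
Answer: $- \frac{9538}{12909} \approx -0.73886$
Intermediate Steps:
$x = 0$ ($x = -2 + 2 = 0$)
$U{\left(d \right)} = 0$
$X{\left(u,b \right)} = 13 - 4 b$ ($X{\left(u,b \right)} = 8 - \left(-5 + 4 b\right) = 13 - 4 b$)
$V{\left(y,q \right)} = -5$ ($V{\left(y,q \right)} = 6 - - (13 - 24) = 6 - \left(-1\right) \left(-11\right) = 6 - 11 = -5$)
$- \frac{287}{331} + \frac{V{\left(23,U{\left(6 \right)} \right)}}{-39} = - \frac{287}{331} - \frac{5}{-39} = \left(-287\right) \frac{1}{331} - - \frac{5}{39} = - \frac{287}{331} + \frac{5}{39} = - \frac{9538}{12909}$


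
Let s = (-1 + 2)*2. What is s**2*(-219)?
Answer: -876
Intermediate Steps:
s = 2 (s = 1*2 = 2)
s**2*(-219) = 2**2*(-219) = 4*(-219) = -876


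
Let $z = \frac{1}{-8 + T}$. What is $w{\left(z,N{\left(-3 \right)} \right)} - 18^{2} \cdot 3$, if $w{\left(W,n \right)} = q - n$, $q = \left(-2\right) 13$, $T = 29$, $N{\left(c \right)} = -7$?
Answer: $-991$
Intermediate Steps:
$z = \frac{1}{21}$ ($z = \frac{1}{-8 + 29} = \frac{1}{21} \approx 0.047619$)
$q = -26$
$w{\left(W,n \right)} = -26 - n$
$w{\left(z,N{\left(-3 \right)} \right)} - 18^{2} \cdot 3 = \left(-26 - -7\right) - 18^{2} \cdot 3 = \left(-26 + 7\right) - 324 \cdot 3 = -19 - 972 = -991$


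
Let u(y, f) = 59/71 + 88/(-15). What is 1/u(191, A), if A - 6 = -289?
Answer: -1065/5363 ≈ -0.19858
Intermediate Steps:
A = -283 (A = 6 - 289 = -283)
u(y, f) = -5363/1065 (u(y, f) = 59*(1/71) + 88*(-1/15) = 59/71 - 88/15 = -5363/1065)
1/u(191, A) = 1/(-5363/1065) = -1065/5363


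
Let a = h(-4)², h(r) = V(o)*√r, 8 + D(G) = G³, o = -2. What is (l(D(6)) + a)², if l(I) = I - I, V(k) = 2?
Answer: 256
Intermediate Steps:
D(G) = -8 + G³
h(r) = 2*√r
l(I) = 0
a = -16 (a = (2*√(-4))² = (2*(2*I))² = (4*I)² = -16)
(l(D(6)) + a)² = (0 - 16)² = (-16)² = 256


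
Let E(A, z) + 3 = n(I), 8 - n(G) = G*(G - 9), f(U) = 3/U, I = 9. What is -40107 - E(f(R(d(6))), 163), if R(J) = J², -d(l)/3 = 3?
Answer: -40112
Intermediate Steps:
d(l) = -9 (d(l) = -3*3 = -9)
n(G) = 8 - G*(-9 + G) (n(G) = 8 - G*(G - 9) = 8 - G*(-9 + G))
E(A, z) = 5 (E(A, z) = -3 + (8 - 1*9² + 9*9) = -3 + (8 - 1*81 + 81) = -3 + (8 - 81 + 81) = -3 + 8 = 5)
-40107 - E(f(R(d(6))), 163) = -40107 - 1*5 = -40107 - 5 = -40112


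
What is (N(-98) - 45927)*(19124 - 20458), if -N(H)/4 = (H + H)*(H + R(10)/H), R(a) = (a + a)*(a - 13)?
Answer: 163120186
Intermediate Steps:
R(a) = 2*a*(-13 + a) (R(a) = (2*a)*(-13 + a) = 2*a*(-13 + a))
N(H) = -8*H*(H - 60/H) (N(H) = -4*(H + H)*(H + (2*10*(-13 + 10))/H) = -4*2*H*(H + (2*10*(-3))/H) = -4*2*H*(H - 60/H) = -8*H*(H - 60/H))
(N(-98) - 45927)*(19124 - 20458) = ((480 - 8*(-98)**2) - 45927)*(19124 - 20458) = ((480 - 8*9604) - 45927)*(-1334) = ((480 - 76832) - 45927)*(-1334) = (-76352 - 45927)*(-1334) = -122279*(-1334) = 163120186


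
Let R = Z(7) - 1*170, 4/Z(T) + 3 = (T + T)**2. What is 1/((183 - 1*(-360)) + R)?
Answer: 193/71993 ≈ 0.0026808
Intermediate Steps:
Z(T) = 4/(-3 + 4*T**2) (Z(T) = 4/(-3 + (T + T)**2) = 4/(-3 + (2*T)**2) = 4/(-3 + 4*T**2))
R = -32806/193 (R = 4/(-3 + 4*7**2) - 1*170 = 4/(-3 + 4*49) - 170 = 4/(-3 + 196) - 170 = 4/193 - 170 = -32806/193 ≈ -169.98)
1/((183 - 1*(-360)) + R) = 1/((183 - 1*(-360)) - 32806/193) = 1/((183 + 360) - 32806/193) = 1/(543 - 32806/193) = 1/(71993/193) = 193/71993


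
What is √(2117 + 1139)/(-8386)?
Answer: -√814/4193 ≈ -0.0068044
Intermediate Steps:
√(2117 + 1139)/(-8386) = √3256*(-1/8386) = (2*√814)*(-1/8386) = -√814/4193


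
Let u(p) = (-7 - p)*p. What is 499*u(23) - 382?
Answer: -344692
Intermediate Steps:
u(p) = p*(-7 - p)
499*u(23) - 382 = 499*(-1*23*(7 + 23)) - 382 = 499*(-1*23*30) - 382 = 499*(-690) - 382 = -344310 - 382 = -344692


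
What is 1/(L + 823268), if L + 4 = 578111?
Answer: 1/1401375 ≈ 7.1358e-7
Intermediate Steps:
L = 578107 (L = -4 + 578111 = 578107)
1/(L + 823268) = 1/(578107 + 823268) = 1/1401375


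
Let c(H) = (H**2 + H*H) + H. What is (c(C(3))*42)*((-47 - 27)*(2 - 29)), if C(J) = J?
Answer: 1762236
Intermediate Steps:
c(H) = H + 2*H**2 (c(H) = (H**2 + H**2) + H = 2*H**2 + H = H + 2*H**2)
(c(C(3))*42)*((-47 - 27)*(2 - 29)) = ((3*(1 + 2*3))*42)*((-47 - 27)*(2 - 29)) = ((3*(1 + 6))*42)*(-74*(-27)) = ((3*7)*42)*1998 = (21*42)*1998 = 882*1998 = 1762236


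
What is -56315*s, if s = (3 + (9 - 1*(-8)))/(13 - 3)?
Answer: -112630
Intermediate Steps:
s = 2 (s = (3 + (9 + 8))/10 = (3 + 17)*(1/10) = 20*(1/10) = 2)
-56315*s = -56315*2 = -112630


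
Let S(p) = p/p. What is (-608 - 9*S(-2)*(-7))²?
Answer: 297025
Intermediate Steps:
S(p) = 1
(-608 - 9*S(-2)*(-7))² = (-608 - 9*1*(-7))² = (-608 - 9*(-7))² = (-608 + 63)² = (-545)² = 297025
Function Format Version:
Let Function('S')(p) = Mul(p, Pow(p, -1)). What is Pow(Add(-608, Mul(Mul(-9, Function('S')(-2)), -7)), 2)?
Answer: 297025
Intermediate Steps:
Function('S')(p) = 1
Pow(Add(-608, Mul(Mul(-9, Function('S')(-2)), -7)), 2) = Pow(Add(-608, Mul(Mul(-9, 1), -7)), 2) = Pow(Add(-608, Mul(-9, -7)), 2) = Pow(Add(-608, 63), 2) = Pow(-545, 2) = 297025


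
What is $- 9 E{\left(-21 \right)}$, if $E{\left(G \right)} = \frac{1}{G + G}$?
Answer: $\frac{3}{14} \approx 0.21429$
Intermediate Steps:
$E{\left(G \right)} = \frac{1}{2 G}$
$- 9 E{\left(-21 \right)} = - 9 \frac{1}{2 \left(-21\right)} = - 9 \cdot \frac{1}{2} \left(- \frac{1}{21}\right) = \left(-9\right) \left(- \frac{1}{42}\right) = \frac{3}{14}$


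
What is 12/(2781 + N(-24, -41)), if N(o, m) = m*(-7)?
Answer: 3/767 ≈ 0.0039113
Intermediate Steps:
N(o, m) = -7*m
12/(2781 + N(-24, -41)) = 12/(2781 - 7*(-41)) = 12/(2781 + 287) = 12/3068 = (1/3068)*12 = 3/767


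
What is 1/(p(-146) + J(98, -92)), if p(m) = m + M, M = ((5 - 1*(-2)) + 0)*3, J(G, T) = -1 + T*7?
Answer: -1/770 ≈ -0.0012987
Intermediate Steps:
J(G, T) = -1 + 7*T
M = 21 (M = ((5 + 2) + 0)*3 = (7 + 0)*3 = 7*3 = 21)
p(m) = 21 + m (p(m) = m + 21 = 21 + m)
1/(p(-146) + J(98, -92)) = 1/((21 - 146) + (-1 + 7*(-92))) = 1/(-125 + (-1 - 644)) = 1/(-125 - 645) = 1/(-770) = -1/770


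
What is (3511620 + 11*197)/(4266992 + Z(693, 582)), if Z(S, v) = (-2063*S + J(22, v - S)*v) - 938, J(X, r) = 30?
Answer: 3513787/2853855 ≈ 1.2312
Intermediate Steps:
Z(S, v) = -938 - 2063*S + 30*v (Z(S, v) = (-2063*S + 30*v) - 938 = -938 - 2063*S + 30*v)
(3511620 + 11*197)/(4266992 + Z(693, 582)) = (3511620 + 11*197)/(4266992 + (-938 - 2063*693 + 30*582)) = (3511620 + 2167)/(4266992 + (-938 - 1429659 + 17460)) = 3513787/(4266992 - 1413137) = 3513787/2853855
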